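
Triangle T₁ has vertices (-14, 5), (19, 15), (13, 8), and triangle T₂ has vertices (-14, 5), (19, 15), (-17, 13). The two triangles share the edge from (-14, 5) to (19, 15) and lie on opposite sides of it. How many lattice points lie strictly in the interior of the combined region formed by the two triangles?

The union is the simple quadrilateral with vertices (-14, 5), (13, 8), (19, 15), (-17, 13) in order.
By the shoelace formula, twice the signed area is |((-14)·8 − 13·5) + (13·15 − 19·8) + (19·13 − (-17)·15) + ((-17)·5 − (-14)·13)| = 465, so the area is 232.5.
Summing gcd(|Δx|,|Δy|) over the edges gives the boundary count: gcd(27,3) + gcd(6,7) + gcd(36,2) + gcd(3,8) = 3+1+2+1 = 7.
By Pick's theorem I = A − B/2 + 1 = 232.5 − 7/2 + 1 = 230.

230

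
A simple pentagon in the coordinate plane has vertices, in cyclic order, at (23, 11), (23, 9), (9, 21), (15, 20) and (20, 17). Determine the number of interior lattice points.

44

By the shoelace formula, twice the signed area is |[23·9 − 23·11] + [23·21 − 9·9] + [9·20 − 15·21] + [15·17 − 20·20] + [20·11 − 23·17]| = 95, so the area is 95/2.
Along each edge there are gcd(|Δx|,|Δy|)+1 lattice points, so counting each shared vertex once the boundary has gcd(0,2) + gcd(14,12) + gcd(6,1) + gcd(5,3) + gcd(3,6) = 2+2+1+1+3 = 9.
Pick's theorem gives I = A − B/2 + 1 = 95/2 − 9/2 + 1 = 44.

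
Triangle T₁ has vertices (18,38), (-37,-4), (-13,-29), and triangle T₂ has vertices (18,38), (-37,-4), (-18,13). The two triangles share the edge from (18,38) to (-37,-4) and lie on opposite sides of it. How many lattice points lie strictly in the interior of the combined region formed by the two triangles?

The union is the simple quadrilateral with vertices (18,38), (-13,-29), (-37,-4), (-18,13) in order.
By the shoelace formula, twice the signed area is |(18·(-29) − (-13)·38) + ((-13)·(-4) − (-37)·(-29)) + ((-37)·13 − (-18)·(-4)) + ((-18)·38 − 18·13)| = 2520, so the area is 1260.
The number of boundary lattice points is Σ gcd(|Δx|,|Δy|) = gcd(31,67) + gcd(24,25) + gcd(19,17) + gcd(36,25) = 1+1+1+1 = 4.
By Pick's theorem I = A − B/2 + 1 = 1260 − 4/2 + 1 = 1259.

1259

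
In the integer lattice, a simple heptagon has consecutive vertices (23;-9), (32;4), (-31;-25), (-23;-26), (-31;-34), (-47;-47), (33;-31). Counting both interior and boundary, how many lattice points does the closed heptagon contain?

Using the shoelace formula, 2A = |(23·4 − 32·(-9)) + (32·(-25) − (-31)·4) + ((-31)·(-26) − (-23)·(-25)) + ((-23)·(-34) − (-31)·(-26)) + ((-31)·(-47) − (-47)·(-34)) + ((-47)·(-31) − 33·(-47)) + (33·(-9) − 23·(-31))| = 3194, so the area is 1597.
Summing gcd(|Δx|,|Δy|) over the edges gives the boundary count: gcd(9,13) + gcd(63,29) + gcd(8,1) + gcd(8,8) + gcd(16,13) + gcd(80,16) + gcd(10,22) = 1+1+1+8+1+16+2 = 30.
Pick's theorem gives I = A − B/2 + 1 = 1597 − 30/2 + 1 = 1583, so the closed region contains I + B = 1583 + 30 = 1613 lattice points.

1613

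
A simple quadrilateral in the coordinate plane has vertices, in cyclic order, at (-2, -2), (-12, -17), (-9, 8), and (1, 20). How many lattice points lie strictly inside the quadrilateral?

191

Using the shoelace formula, 2A = |[(-2)·(-17) − (-12)·(-2)] + [(-12)·8 − (-9)·(-17)] + [(-9)·20 − 1·8] + [1·(-2) − (-2)·20]| = 389, so the area is 194.5.
Summing gcd(|Δx|,|Δy|) over the edges gives the boundary count: gcd(10,15) + gcd(3,25) + gcd(10,12) + gcd(3,22) = 5+1+2+1 = 9.
By Pick's theorem A = I + B/2 − 1, so I = 194.5 − 9/2 + 1 = 191.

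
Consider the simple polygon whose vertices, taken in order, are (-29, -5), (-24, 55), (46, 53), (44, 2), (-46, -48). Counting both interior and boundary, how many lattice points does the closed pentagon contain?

5480

Using the shoelace formula, 2A = |[(-29)·55 − (-24)·(-5)] + [(-24)·53 − 46·55] + [46·2 − 44·53] + [44·(-48) − (-46)·2] + [(-46)·(-5) − (-29)·(-48)]| = 10939, so the area is 10939/2.
The number of boundary lattice points is Σ gcd(|Δx|,|Δy|) = gcd(5,60) + gcd(70,2) + gcd(2,51) + gcd(90,50) + gcd(17,43) = 5+2+1+10+1 = 19.
Pick's theorem gives I = A − B/2 + 1 = 10939/2 − 19/2 + 1 = 5461, so the closed region contains I + B = 5461 + 19 = 5480 lattice points.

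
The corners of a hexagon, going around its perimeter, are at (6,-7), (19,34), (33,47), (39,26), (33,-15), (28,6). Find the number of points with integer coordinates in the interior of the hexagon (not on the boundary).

959

By the shoelace formula, twice the signed area is |[6·34 − 19·(-7)] + [19·47 − 33·34] + [33·26 − 39·47] + [39·(-15) − 33·26] + [33·6 − 28·(-15)] + [28·(-7) − 6·6]| = 1924, so the area is 962.
Summing gcd(|Δx|,|Δy|) over the edges gives the boundary count: gcd(13,41) + gcd(14,13) + gcd(6,21) + gcd(6,41) + gcd(5,21) + gcd(22,13) = 1+1+3+1+1+1 = 8.
By Pick's theorem A = I + B/2 − 1, so I = 962 − 8/2 + 1 = 959.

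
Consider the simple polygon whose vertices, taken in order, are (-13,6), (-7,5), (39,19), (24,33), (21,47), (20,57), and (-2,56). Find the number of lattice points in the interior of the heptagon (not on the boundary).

Using the shoelace formula, 2A = |[(-13)·5 − (-7)·6] + [(-7)·19 − 39·5] + [39·33 − 24·19] + [24·47 − 21·33] + [21·57 − 20·47] + [20·56 − (-2)·57] + [(-2)·6 − (-13)·56]| = 3122, so the area is 1561.
Summing gcd(|Δx|,|Δy|) over the edges gives the boundary count: gcd(6,1) + gcd(46,14) + gcd(15,14) + gcd(3,14) + gcd(1,10) + gcd(22,1) + gcd(11,50) = 1+2+1+1+1+1+1 = 8.
Pick's theorem gives I = A − B/2 + 1 = 1561 − 8/2 + 1 = 1558.

1558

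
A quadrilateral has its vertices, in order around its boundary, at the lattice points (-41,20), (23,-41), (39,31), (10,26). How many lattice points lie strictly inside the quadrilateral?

2746

By the shoelace formula, twice the signed area is |[(-41)·(-41) − 23·20] + [23·31 − 39·(-41)] + [39·26 − 10·31] + [10·20 − (-41)·26]| = 5503, so the area is 2751.5.
Along each edge there are gcd(|Δx|,|Δy|)+1 lattice points, so counting each shared vertex once the boundary has gcd(64,61) + gcd(16,72) + gcd(29,5) + gcd(51,6) = 1+8+1+3 = 13.
Pick's theorem gives I = A − B/2 + 1 = 2751.5 − 13/2 + 1 = 2746.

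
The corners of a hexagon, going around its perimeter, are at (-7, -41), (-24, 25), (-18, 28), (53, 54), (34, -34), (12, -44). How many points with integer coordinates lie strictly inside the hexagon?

Using the shoelace formula, 2A = |[(-7)·25 − (-24)·(-41)] + [(-24)·28 − (-18)·25] + [(-18)·54 − 53·28] + [53·(-34) − 34·54] + [34·(-44) − 12·(-34)] + [12·(-41) − (-7)·(-44)]| = 9363, so the area is 4681.5.
Along each edge there are gcd(|Δx|,|Δy|)+1 lattice points, so counting each shared vertex once the boundary has gcd(17,66) + gcd(6,3) + gcd(71,26) + gcd(19,88) + gcd(22,10) + gcd(19,3) = 1+3+1+1+2+1 = 9.
Pick's theorem gives I = A − B/2 + 1 = 4681.5 − 9/2 + 1 = 4678.

4678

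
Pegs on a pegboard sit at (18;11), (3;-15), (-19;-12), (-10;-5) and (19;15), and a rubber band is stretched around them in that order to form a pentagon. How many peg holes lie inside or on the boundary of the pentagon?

386

By the shoelace formula, twice the signed area is |[18·(-15) − 3·11] + [3·(-12) − (-19)·(-15)] + [(-19)·(-5) − (-10)·(-12)] + [(-10)·15 − 19·(-5)] + [19·11 − 18·15]| = 765, so the area is 382.5.
Along each edge there are gcd(|Δx|,|Δy|)+1 lattice points, so counting each shared vertex once the boundary has gcd(15,26) + gcd(22,3) + gcd(9,7) + gcd(29,20) + gcd(1,4) = 1+1+1+1+1 = 5.
Pick's theorem gives I = A − B/2 + 1 = 382.5 − 5/2 + 1 = 381, so the closed region contains I + B = 381 + 5 = 386 lattice points.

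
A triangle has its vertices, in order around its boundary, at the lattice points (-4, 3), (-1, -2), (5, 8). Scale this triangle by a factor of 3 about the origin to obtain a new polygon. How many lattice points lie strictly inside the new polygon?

By the shoelace formula, twice the signed area is |((-4)·(-2) − (-1)·3) + ((-1)·8 − 5·(-2)) + (5·3 − (-4)·8)| = 60, so the area is 30.
Summing gcd(|Δx|,|Δy|) over the edges gives the boundary count: gcd(3,5) + gcd(6,10) + gcd(9,5) = 1+2+1 = 4.
Scaling by 3 multiplies the area by 3² = 9 (so the new area is 270) and multiplies the boundary lattice-point count by 3, giving 12.
By Pick's theorem, the interior count of the dilated polygon is 270 − 12/2 + 1 = 265.

265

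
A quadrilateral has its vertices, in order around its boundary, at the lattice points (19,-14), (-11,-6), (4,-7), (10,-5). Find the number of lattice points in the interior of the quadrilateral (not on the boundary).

Using the shoelace formula, 2A = |(19·(-6) − (-11)·(-14)) + ((-11)·(-7) − 4·(-6)) + (4·(-5) − 10·(-7)) + (10·(-14) − 19·(-5))| = 162, so the area is 81.
Summing gcd(|Δx|,|Δy|) over the edges gives the boundary count: gcd(30,8) + gcd(15,1) + gcd(6,2) + gcd(9,9) = 2+1+2+9 = 14.
By Pick's theorem A = I + B/2 − 1, so I = 81 − 14/2 + 1 = 75.

75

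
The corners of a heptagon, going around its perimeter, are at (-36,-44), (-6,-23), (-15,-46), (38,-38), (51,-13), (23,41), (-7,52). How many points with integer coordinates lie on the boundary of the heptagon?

Along each edge there are gcd(|Δx|,|Δy|)+1 lattice points, so counting each shared vertex once the boundary has gcd(30,21) + gcd(9,23) + gcd(53,8) + gcd(13,25) + gcd(28,54) + gcd(30,11) + gcd(29,96) = 3+1+1+1+2+1+1 = 10.

10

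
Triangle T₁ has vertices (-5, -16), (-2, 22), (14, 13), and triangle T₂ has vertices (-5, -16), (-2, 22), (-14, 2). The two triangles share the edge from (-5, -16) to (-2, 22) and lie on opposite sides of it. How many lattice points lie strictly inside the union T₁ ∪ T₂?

509

The union is the simple quadrilateral with vertices (-5, -16), (14, 13), (-2, 22), (-14, 2) in order.
Using the shoelace formula, 2A = |((-5)·13 − 14·(-16)) + (14·22 − (-2)·13) + ((-2)·2 − (-14)·22) + ((-14)·(-16) − (-5)·2)| = 1031, so the area is 1031/2.
The number of boundary lattice points is Σ gcd(|Δx|,|Δy|) = gcd(19,29) + gcd(16,9) + gcd(12,20) + gcd(9,18) = 1+1+4+9 = 15.
By Pick's theorem I = A − B/2 + 1 = 1031/2 − 15/2 + 1 = 509.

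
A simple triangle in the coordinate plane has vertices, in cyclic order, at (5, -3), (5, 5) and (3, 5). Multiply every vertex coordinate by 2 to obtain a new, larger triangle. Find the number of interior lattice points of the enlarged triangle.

The shoelace formula gives twice the area as |[5·5 − 5·(-3)] + [5·5 − 3·5] + [3·(-3) − 5·5]| = 16, so the area is 8.
Summing gcd(|Δx|,|Δy|) over the edges gives the boundary count: gcd(0,8) + gcd(2,0) + gcd(2,8) = 8+2+2 = 12.
Scaling by 2 multiplies the area by 2² = 4 (so the new area is 32) and multiplies the boundary lattice-point count by 2, giving 24.
By Pick's theorem, the interior count of the dilated polygon is 32 − 24/2 + 1 = 21.

21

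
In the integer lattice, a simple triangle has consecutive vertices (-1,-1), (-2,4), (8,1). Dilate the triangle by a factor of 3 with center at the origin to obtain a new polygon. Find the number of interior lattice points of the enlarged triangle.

208

The shoelace formula gives twice the area as |((-1)·4 − (-2)·(-1)) + ((-2)·1 − 8·4) + (8·(-1) − (-1)·1)| = 47, so the area is 47/2.
Summing gcd(|Δx|,|Δy|) over the edges gives the boundary count: gcd(1,5) + gcd(10,3) + gcd(9,2) = 1+1+1 = 3.
Scaling by 3 multiplies the area by 3² = 9 (so the new area is 211.5) and multiplies the boundary lattice-point count by 3, giving 9.
By Pick's theorem, the interior count of the dilated polygon is 211.5 − 9/2 + 1 = 208.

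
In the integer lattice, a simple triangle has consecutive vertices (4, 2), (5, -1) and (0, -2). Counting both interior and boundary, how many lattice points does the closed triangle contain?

By the shoelace formula, twice the signed area is |[4·(-1) − 5·2] + [5·(-2) − 0·(-1)] + [0·2 − 4·(-2)]| = 16, so the area is 8.
The number of boundary lattice points is Σ gcd(|Δx|,|Δy|) = gcd(1,3) + gcd(5,1) + gcd(4,4) = 1+1+4 = 6.
Pick's theorem gives I = A − B/2 + 1 = 8 − 6/2 + 1 = 6, so the closed region contains I + B = 6 + 6 = 12 lattice points.

12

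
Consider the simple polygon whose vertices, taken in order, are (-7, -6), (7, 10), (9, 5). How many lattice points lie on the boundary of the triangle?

4

The number of boundary lattice points is Σ gcd(|Δx|,|Δy|) = gcd(14,16) + gcd(2,5) + gcd(16,11) = 2+1+1 = 4.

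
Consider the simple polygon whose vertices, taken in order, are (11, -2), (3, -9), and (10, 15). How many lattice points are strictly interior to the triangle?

71

By the shoelace formula, twice the signed area is |(11·(-9) − 3·(-2)) + (3·15 − 10·(-9)) + (10·(-2) − 11·15)| = 143, so the area is 143/2.
Summing gcd(|Δx|,|Δy|) over the edges gives the boundary count: gcd(8,7) + gcd(7,24) + gcd(1,17) = 1+1+1 = 3.
Pick's theorem gives I = A − B/2 + 1 = 143/2 − 3/2 + 1 = 71.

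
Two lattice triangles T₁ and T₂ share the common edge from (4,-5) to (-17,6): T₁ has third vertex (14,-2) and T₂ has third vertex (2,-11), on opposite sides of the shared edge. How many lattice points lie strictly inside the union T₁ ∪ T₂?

The union is the simple quadrilateral with vertices (4,-5), (14,-2), (-17,6), (2,-11) in order.
By the shoelace formula, twice the signed area is |[4·(-2) − 14·(-5)] + [14·6 − (-17)·(-2)] + [(-17)·(-11) − 2·6] + [2·(-5) − 4·(-11)]| = 321, so the area is 160.5.
The number of boundary lattice points is Σ gcd(|Δx|,|Δy|) = gcd(10,3) + gcd(31,8) + gcd(19,17) + gcd(2,6) = 1+1+1+2 = 5.
By Pick's theorem I = A − B/2 + 1 = 160.5 − 5/2 + 1 = 159.

159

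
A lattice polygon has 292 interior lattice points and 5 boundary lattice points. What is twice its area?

By Pick's theorem, A = I + B/2 − 1 = 292 + 5/2 − 1 = 587/2.
Hence 2A = 587.

587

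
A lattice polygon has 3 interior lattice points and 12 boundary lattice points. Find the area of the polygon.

Pick's theorem states A = I + B/2 − 1, so A = 3 + 12/2 − 1 = 8.

8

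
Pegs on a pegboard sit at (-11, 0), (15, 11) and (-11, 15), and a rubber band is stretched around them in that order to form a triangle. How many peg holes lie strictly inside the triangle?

By the shoelace formula, twice the signed area is |[(-11)·11 − 15·0] + [15·15 − (-11)·11] + [(-11)·0 − (-11)·15]| = 390, so the area is 195.
Summing gcd(|Δx|,|Δy|) over the edges gives the boundary count: gcd(26,11) + gcd(26,4) + gcd(0,15) = 1+2+15 = 18.
Pick's theorem gives I = A − B/2 + 1 = 195 − 18/2 + 1 = 187.

187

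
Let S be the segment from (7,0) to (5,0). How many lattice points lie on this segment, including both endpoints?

3

The number of lattice points on a segment between lattice points is gcd(|Δx|,|Δy|) + 1 = gcd(2,0) + 1 = 2 + 1 = 3.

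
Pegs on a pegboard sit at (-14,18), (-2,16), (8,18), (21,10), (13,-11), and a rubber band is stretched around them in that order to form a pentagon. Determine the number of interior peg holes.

The shoelace formula gives twice the area as |[(-14)·16 − (-2)·18] + [(-2)·18 − 8·16] + [8·10 − 21·18] + [21·(-11) − 13·10] + [13·18 − (-14)·(-11)]| = 931, so the area is 931/2.
Along each edge there are gcd(|Δx|,|Δy|)+1 lattice points, so counting each shared vertex once the boundary has gcd(12,2) + gcd(10,2) + gcd(13,8) + gcd(8,21) + gcd(27,29) = 2+2+1+1+1 = 7.
By Pick's theorem A = I + B/2 − 1, so I = 931/2 − 7/2 + 1 = 463.

463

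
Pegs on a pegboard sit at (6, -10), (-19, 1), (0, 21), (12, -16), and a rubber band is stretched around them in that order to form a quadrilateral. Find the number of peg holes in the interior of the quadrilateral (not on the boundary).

426

The shoelace formula gives twice the area as |[6·1 − (-19)·(-10)] + [(-19)·21 − 0·1] + [0·(-16) − 12·21] + [12·(-10) − 6·(-16)]| = 859, so the area is 859/2.
Along each edge there are gcd(|Δx|,|Δy|)+1 lattice points, so counting each shared vertex once the boundary has gcd(25,11) + gcd(19,20) + gcd(12,37) + gcd(6,6) = 1+1+1+6 = 9.
Pick's theorem gives I = A − B/2 + 1 = 859/2 − 9/2 + 1 = 426.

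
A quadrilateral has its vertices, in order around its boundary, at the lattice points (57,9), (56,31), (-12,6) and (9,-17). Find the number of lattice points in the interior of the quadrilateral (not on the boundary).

By the shoelace formula, twice the signed area is |(57·31 − 56·9) + (56·6 − (-12)·31) + ((-12)·(-17) − 9·6) + (9·9 − 57·(-17))| = 3171, so the area is 3171/2.
The number of boundary lattice points is Σ gcd(|Δx|,|Δy|) = gcd(1,22) + gcd(68,25) + gcd(21,23) + gcd(48,26) = 1+1+1+2 = 5.
Pick's theorem gives I = A − B/2 + 1 = 3171/2 − 5/2 + 1 = 1584.

1584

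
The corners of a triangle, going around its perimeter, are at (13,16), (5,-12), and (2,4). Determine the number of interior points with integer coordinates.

104

The shoelace formula gives twice the area as |(13·(-12) − 5·16) + (5·4 − 2·(-12)) + (2·16 − 13·4)| = 212, so the area is 106.
Summing gcd(|Δx|,|Δy|) over the edges gives the boundary count: gcd(8,28) + gcd(3,16) + gcd(11,12) = 4+1+1 = 6.
By Pick's theorem A = I + B/2 − 1, so I = 106 − 6/2 + 1 = 104.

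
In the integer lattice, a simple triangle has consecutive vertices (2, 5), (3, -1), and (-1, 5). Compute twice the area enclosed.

18

The shoelace formula gives twice the area as |(2·(-1) − 3·5) + (3·5 − (-1)·(-1)) + ((-1)·5 − 2·5)| = 18, so the area is 9.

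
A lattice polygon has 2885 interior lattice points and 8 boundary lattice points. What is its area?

By Pick's theorem, A = I + B/2 − 1 = 2885 + 8/2 − 1 = 2888.

2888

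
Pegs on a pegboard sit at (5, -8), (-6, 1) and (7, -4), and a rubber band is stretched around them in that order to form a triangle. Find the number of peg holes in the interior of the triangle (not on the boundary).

30

Using the shoelace formula, 2A = |(5·1 − (-6)·(-8)) + ((-6)·(-4) − 7·1) + (7·(-8) − 5·(-4))| = 62, so the area is 31.
Summing gcd(|Δx|,|Δy|) over the edges gives the boundary count: gcd(11,9) + gcd(13,5) + gcd(2,4) = 1+1+2 = 4.
Pick's theorem gives I = A − B/2 + 1 = 31 − 4/2 + 1 = 30.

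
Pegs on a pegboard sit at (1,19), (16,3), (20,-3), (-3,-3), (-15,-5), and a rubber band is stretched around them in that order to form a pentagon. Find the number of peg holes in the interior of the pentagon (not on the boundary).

377

The shoelace formula gives twice the area as |(1·3 − 16·19) + (16·(-3) − 20·3) + (20·(-3) − (-3)·(-3)) + ((-3)·(-5) − (-15)·(-3)) + ((-15)·19 − 1·(-5))| = 788, so the area is 394.
The number of boundary lattice points is Σ gcd(|Δx|,|Δy|) = gcd(15,16) + gcd(4,6) + gcd(23,0) + gcd(12,2) + gcd(16,24) = 1+2+23+2+8 = 36.
Pick's theorem gives I = A − B/2 + 1 = 394 − 36/2 + 1 = 377.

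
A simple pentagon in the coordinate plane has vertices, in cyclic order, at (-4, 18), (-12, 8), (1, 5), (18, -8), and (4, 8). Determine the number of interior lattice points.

Using the shoelace formula, 2A = |((-4)·8 − (-12)·18) + ((-12)·5 − 1·8) + (1·(-8) − 18·5) + (18·8 − 4·(-8)) + (4·18 − (-4)·8)| = 298, so the area is 149.
The number of boundary lattice points is Σ gcd(|Δx|,|Δy|) = gcd(8,10) + gcd(13,3) + gcd(17,13) + gcd(14,16) + gcd(8,10) = 2+1+1+2+2 = 8.
Pick's theorem gives I = A − B/2 + 1 = 149 − 8/2 + 1 = 146.

146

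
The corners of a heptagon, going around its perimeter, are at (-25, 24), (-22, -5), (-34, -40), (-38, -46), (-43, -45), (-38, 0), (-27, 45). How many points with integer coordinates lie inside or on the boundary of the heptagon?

By the shoelace formula, twice the signed area is |[(-25)·(-5) − (-22)·24] + [(-22)·(-40) − (-34)·(-5)] + [(-34)·(-46) − (-38)·(-40)] + [(-38)·(-45) − (-43)·(-46)] + [(-43)·0 − (-38)·(-45)] + [(-38)·45 − (-27)·0] + [(-27)·24 − (-25)·45]| = 1804, so the area is 902.
Along each edge there are gcd(|Δx|,|Δy|)+1 lattice points, so counting each shared vertex once the boundary has gcd(3,29) + gcd(12,35) + gcd(4,6) + gcd(5,1) + gcd(5,45) + gcd(11,45) + gcd(2,21) = 1+1+2+1+5+1+1 = 12.
Pick's theorem gives I = A − B/2 + 1 = 902 − 12/2 + 1 = 897, so the closed region contains I + B = 897 + 12 = 909 lattice points.

909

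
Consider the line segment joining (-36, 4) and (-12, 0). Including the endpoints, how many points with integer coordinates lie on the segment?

The number of lattice points on a segment between lattice points is gcd(|Δx|,|Δy|) + 1 = gcd(24,4) + 1 = 4 + 1 = 5.

5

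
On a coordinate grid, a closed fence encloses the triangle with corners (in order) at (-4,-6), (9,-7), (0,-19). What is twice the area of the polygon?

The shoelace formula gives twice the area as |((-4)·(-7) − 9·(-6)) + (9·(-19) − 0·(-7)) + (0·(-6) − (-4)·(-19))| = 165, so the area is 165/2.

165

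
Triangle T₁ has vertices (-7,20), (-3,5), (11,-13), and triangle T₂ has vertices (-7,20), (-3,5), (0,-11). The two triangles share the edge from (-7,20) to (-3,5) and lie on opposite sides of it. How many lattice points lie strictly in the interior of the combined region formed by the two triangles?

76

The union is the simple quadrilateral with vertices (-7,20), (11,-13), (-3,5), (0,-11) in order.
The shoelace formula gives twice the area as |[(-7)·(-13) − 11·20] + [11·5 − (-3)·(-13)] + [(-3)·(-11) − 0·5] + [0·20 − (-7)·(-11)]| = 157, so the area is 157/2.
The number of boundary lattice points is Σ gcd(|Δx|,|Δy|) = gcd(18,33) + gcd(14,18) + gcd(3,16) + gcd(7,31) = 3+2+1+1 = 7.
By Pick's theorem I = A − B/2 + 1 = 157/2 − 7/2 + 1 = 76.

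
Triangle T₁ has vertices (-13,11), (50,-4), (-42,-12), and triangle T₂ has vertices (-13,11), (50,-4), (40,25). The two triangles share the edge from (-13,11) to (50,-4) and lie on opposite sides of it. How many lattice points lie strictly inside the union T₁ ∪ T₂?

The union is the simple quadrilateral with vertices (-13,11), (-42,-12), (50,-4), (40,25) in order.
Using the shoelace formula, 2A = |((-13)·(-12) − (-42)·11) + ((-42)·(-4) − 50·(-12)) + (50·25 − 40·(-4)) + (40·11 − (-13)·25)| = 3561, so the area is 3561/2.
Summing gcd(|Δx|,|Δy|) over the edges gives the boundary count: gcd(29,23) + gcd(92,8) + gcd(10,29) + gcd(53,14) = 1+4+1+1 = 7.
By Pick's theorem I = A − B/2 + 1 = 3561/2 − 7/2 + 1 = 1778.

1778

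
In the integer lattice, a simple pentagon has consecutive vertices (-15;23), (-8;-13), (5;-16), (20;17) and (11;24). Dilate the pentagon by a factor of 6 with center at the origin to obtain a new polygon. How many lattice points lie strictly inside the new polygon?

33874

By the shoelace formula, twice the signed area is |[(-15)·(-13) − (-8)·23] + [(-8)·(-16) − 5·(-13)] + [5·17 − 20·(-16)] + [20·24 − 11·17] + [11·23 − (-15)·24]| = 1883, so the area is 1883/2.
The number of boundary lattice points is Σ gcd(|Δx|,|Δy|) = gcd(7,36) + gcd(13,3) + gcd(15,33) + gcd(9,7) + gcd(26,1) = 1+1+3+1+1 = 7.
Scaling by 6 multiplies the area by 6² = 36 (so the new area is 33894) and multiplies the boundary lattice-point count by 6, giving 42.
By Pick's theorem, the interior count of the dilated polygon is 33894 − 42/2 + 1 = 33874.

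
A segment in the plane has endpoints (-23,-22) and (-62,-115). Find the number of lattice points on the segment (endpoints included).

4

The number of lattice points on a segment between lattice points is gcd(|Δx|,|Δy|) + 1 = gcd(39,93) + 1 = 3 + 1 = 4.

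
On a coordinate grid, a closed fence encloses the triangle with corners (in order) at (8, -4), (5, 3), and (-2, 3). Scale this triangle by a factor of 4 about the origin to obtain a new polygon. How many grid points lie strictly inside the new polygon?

375

Using the shoelace formula, 2A = |[8·3 − 5·(-4)] + [5·3 − (-2)·3] + [(-2)·(-4) − 8·3]| = 49, so the area is 24.5.
Along each edge there are gcd(|Δx|,|Δy|)+1 lattice points, so counting each shared vertex once the boundary has gcd(3,7) + gcd(7,0) + gcd(10,7) = 1+7+1 = 9.
Scaling by 4 multiplies the area by 4² = 16 (so the new area is 392) and multiplies the boundary lattice-point count by 4, giving 36.
By Pick's theorem, the interior count of the dilated polygon is 392 − 36/2 + 1 = 375.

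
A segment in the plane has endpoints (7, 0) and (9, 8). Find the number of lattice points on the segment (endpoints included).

3

The number of lattice points on a segment between lattice points is gcd(|Δx|,|Δy|) + 1 = gcd(2,8) + 1 = 2 + 1 = 3.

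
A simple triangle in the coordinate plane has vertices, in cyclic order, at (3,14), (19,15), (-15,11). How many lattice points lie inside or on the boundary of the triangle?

The shoelace formula gives twice the area as |(3·15 − 19·14) + (19·11 − (-15)·15) + ((-15)·14 − 3·11)| = 30, so the area is 15.
The number of boundary lattice points is Σ gcd(|Δx|,|Δy|) = gcd(16,1) + gcd(34,4) + gcd(18,3) = 1+2+3 = 6.
Pick's theorem gives I = A − B/2 + 1 = 15 − 6/2 + 1 = 13, so the closed region contains I + B = 13 + 6 = 19 lattice points.

19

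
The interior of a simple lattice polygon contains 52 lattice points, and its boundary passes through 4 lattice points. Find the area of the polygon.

53

By Pick's theorem, A = I + B/2 − 1 = 52 + 4/2 − 1 = 53.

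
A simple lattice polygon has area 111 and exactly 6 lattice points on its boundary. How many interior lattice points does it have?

109

Pick's theorem A = I + B/2 − 1 rearranges to I = A − B/2 + 1 = 111 − 6/2 + 1 = 109.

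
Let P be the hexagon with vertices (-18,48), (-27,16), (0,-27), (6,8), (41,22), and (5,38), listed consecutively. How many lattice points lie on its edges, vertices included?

The number of boundary lattice points is Σ gcd(|Δx|,|Δy|) = gcd(9,32) + gcd(27,43) + gcd(6,35) + gcd(35,14) + gcd(36,16) + gcd(23,10) = 1+1+1+7+4+1 = 15.

15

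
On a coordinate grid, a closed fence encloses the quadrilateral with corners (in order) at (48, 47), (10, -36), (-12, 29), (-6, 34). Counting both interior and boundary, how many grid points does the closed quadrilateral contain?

2247

By the shoelace formula, twice the signed area is |(48·(-36) − 10·47) + (10·29 − (-12)·(-36)) + ((-12)·34 − (-6)·29) + ((-6)·47 − 48·34)| = 4488, so the area is 2244.
Summing gcd(|Δx|,|Δy|) over the edges gives the boundary count: gcd(38,83) + gcd(22,65) + gcd(6,5) + gcd(54,13) = 1+1+1+1 = 4.
Pick's theorem gives I = A − B/2 + 1 = 2244 − 4/2 + 1 = 2243, so the closed region contains I + B = 2243 + 4 = 2247 lattice points.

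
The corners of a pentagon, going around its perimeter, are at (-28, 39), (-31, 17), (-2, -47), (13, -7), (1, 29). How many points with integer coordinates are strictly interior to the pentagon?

Using the shoelace formula, 2A = |[(-28)·17 − (-31)·39] + [(-31)·(-47) − (-2)·17] + [(-2)·(-7) − 13·(-47)] + [13·29 − 1·(-7)] + [1·39 − (-28)·29]| = 4084, so the area is 2042.
The number of boundary lattice points is Σ gcd(|Δx|,|Δy|) = gcd(3,22) + gcd(29,64) + gcd(15,40) + gcd(12,36) + gcd(29,10) = 1+1+5+12+1 = 20.
Pick's theorem gives I = A − B/2 + 1 = 2042 − 20/2 + 1 = 2033.

2033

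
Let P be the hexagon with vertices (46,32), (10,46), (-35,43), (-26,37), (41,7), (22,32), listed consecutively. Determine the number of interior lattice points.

1159

Using the shoelace formula, 2A = |(46·46 − 10·32) + (10·43 − (-35)·46) + ((-35)·37 − (-26)·43) + ((-26)·7 − 41·37) + (41·32 − 22·7) + (22·32 − 46·32)| = 2350, so the area is 1175.
Summing gcd(|Δx|,|Δy|) over the edges gives the boundary count: gcd(36,14) + gcd(45,3) + gcd(9,6) + gcd(67,30) + gcd(19,25) + gcd(24,0) = 2+3+3+1+1+24 = 34.
By Pick's theorem A = I + B/2 − 1, so I = 1175 − 34/2 + 1 = 1159.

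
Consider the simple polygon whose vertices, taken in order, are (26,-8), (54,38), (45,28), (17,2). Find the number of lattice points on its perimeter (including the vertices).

Along each edge there are gcd(|Δx|,|Δy|)+1 lattice points, so counting each shared vertex once the boundary has gcd(28,46) + gcd(9,10) + gcd(28,26) + gcd(9,10) = 2+1+2+1 = 6.

6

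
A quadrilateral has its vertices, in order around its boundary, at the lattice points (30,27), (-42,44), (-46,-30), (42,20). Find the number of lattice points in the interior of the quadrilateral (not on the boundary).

The shoelace formula gives twice the area as |(30·44 − (-42)·27) + ((-42)·(-30) − (-46)·44) + ((-46)·20 − 42·(-30)) + (42·27 − 30·20)| = 6612, so the area is 3306.
The number of boundary lattice points is Σ gcd(|Δx|,|Δy|) = gcd(72,17) + gcd(4,74) + gcd(88,50) + gcd(12,7) = 1+2+2+1 = 6.
By Pick's theorem A = I + B/2 − 1, so I = 3306 − 6/2 + 1 = 3304.

3304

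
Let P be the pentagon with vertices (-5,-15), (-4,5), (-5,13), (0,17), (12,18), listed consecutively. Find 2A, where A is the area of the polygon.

By the shoelace formula, twice the signed area is |((-5)·5 − (-4)·(-15)) + ((-4)·13 − (-5)·5) + ((-5)·17 − 0·13) + (0·18 − 12·17) + (12·(-15) − (-5)·18)| = 491, so the area is 245.5.

491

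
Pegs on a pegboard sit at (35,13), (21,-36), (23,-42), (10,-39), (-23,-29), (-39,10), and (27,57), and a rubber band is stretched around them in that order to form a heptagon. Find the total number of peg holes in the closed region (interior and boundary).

Using the shoelace formula, 2A = |[35·(-36) − 21·13] + [21·(-42) − 23·(-36)] + [23·(-39) − 10·(-42)] + [10·(-29) − (-23)·(-39)] + [(-23)·10 − (-39)·(-29)] + [(-39)·57 − 27·10] + [27·13 − 35·57]| = 8749, so the area is 8749/2.
Along each edge there are gcd(|Δx|,|Δy|)+1 lattice points, so counting each shared vertex once the boundary has gcd(14,49) + gcd(2,6) + gcd(13,3) + gcd(33,10) + gcd(16,39) + gcd(66,47) + gcd(8,44) = 7+2+1+1+1+1+4 = 17.
Pick's theorem gives I = A − B/2 + 1 = 8749/2 − 17/2 + 1 = 4367, so the closed region contains I + B = 4367 + 17 = 4384 lattice points.

4384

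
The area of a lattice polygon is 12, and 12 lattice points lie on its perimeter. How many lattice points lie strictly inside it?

7

From Pick's theorem, I = A − B/2 + 1 = 12 − 12/2 + 1 = 7.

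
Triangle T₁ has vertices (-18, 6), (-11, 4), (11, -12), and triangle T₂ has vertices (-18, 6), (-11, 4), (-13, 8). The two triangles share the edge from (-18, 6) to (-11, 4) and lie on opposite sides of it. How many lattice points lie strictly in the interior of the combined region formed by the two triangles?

44

The union is the simple quadrilateral with vertices (-18, 6), (11, -12), (-11, 4), (-13, 8) in order.
The shoelace formula gives twice the area as |((-18)·(-12) − 11·6) + (11·4 − (-11)·(-12)) + ((-11)·8 − (-13)·4) + ((-13)·6 − (-18)·8)| = 92, so the area is 46.
Along each edge there are gcd(|Δx|,|Δy|)+1 lattice points, so counting each shared vertex once the boundary has gcd(29,18) + gcd(22,16) + gcd(2,4) + gcd(5,2) = 1+2+2+1 = 6.
By Pick's theorem I = A − B/2 + 1 = 46 − 6/2 + 1 = 44.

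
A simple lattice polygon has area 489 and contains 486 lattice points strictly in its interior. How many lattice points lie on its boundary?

Pick's theorem gives A = I + B/2 − 1, so B = 2(A − I + 1) = 2(489 − 486 + 1) = 8.

8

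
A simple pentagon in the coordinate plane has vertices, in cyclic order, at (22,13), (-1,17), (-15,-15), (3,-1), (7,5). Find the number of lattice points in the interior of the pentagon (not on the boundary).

357

Using the shoelace formula, 2A = |[22·17 − (-1)·13] + [(-1)·(-15) − (-15)·17] + [(-15)·(-1) − 3·(-15)] + [3·5 − 7·(-1)] + [7·13 − 22·5]| = 720, so the area is 360.
Along each edge there are gcd(|Δx|,|Δy|)+1 lattice points, so counting each shared vertex once the boundary has gcd(23,4) + gcd(14,32) + gcd(18,14) + gcd(4,6) + gcd(15,8) = 1+2+2+2+1 = 8.
By Pick's theorem A = I + B/2 − 1, so I = 360 − 8/2 + 1 = 357.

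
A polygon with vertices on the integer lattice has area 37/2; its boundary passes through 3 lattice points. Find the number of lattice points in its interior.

Pick's theorem A = I + B/2 − 1 rearranges to I = A − B/2 + 1 = 37/2 − 3/2 + 1 = 18.

18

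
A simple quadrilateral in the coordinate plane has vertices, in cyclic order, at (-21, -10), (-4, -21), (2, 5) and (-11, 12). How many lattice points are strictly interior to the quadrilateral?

430

The shoelace formula gives twice the area as |[(-21)·(-21) − (-4)·(-10)] + [(-4)·5 − 2·(-21)] + [2·12 − (-11)·5] + [(-11)·(-10) − (-21)·12]| = 864, so the area is 432.
The number of boundary lattice points is Σ gcd(|Δx|,|Δy|) = gcd(17,11) + gcd(6,26) + gcd(13,7) + gcd(10,22) = 1+2+1+2 = 6.
Pick's theorem gives I = A − B/2 + 1 = 432 − 6/2 + 1 = 430.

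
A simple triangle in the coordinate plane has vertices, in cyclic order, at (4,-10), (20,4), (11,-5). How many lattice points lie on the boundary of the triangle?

12

The number of boundary lattice points is Σ gcd(|Δx|,|Δy|) = gcd(16,14) + gcd(9,9) + gcd(7,5) = 2+9+1 = 12.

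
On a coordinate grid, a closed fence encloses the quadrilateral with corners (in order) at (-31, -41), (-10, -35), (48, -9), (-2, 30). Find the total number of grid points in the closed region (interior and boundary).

2444

By the shoelace formula, twice the signed area is |((-31)·(-35) − (-10)·(-41)) + ((-10)·(-9) − 48·(-35)) + (48·30 − (-2)·(-9)) + ((-2)·(-41) − (-31)·30)| = 4879, so the area is 4879/2.
Along each edge there are gcd(|Δx|,|Δy|)+1 lattice points, so counting each shared vertex once the boundary has gcd(21,6) + gcd(58,26) + gcd(50,39) + gcd(29,71) = 3+2+1+1 = 7.
Pick's theorem gives I = A − B/2 + 1 = 4879/2 − 7/2 + 1 = 2437, so the closed region contains I + B = 2437 + 7 = 2444 lattice points.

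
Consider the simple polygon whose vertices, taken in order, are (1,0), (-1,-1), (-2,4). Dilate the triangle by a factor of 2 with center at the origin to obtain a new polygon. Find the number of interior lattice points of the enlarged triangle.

The shoelace formula gives twice the area as |[1·(-1) − (-1)·0] + [(-1)·4 − (-2)·(-1)] + [(-2)·0 − 1·4]| = 11, so the area is 11/2.
Along each edge there are gcd(|Δx|,|Δy|)+1 lattice points, so counting each shared vertex once the boundary has gcd(2,1) + gcd(1,5) + gcd(3,4) = 1+1+1 = 3.
Scaling by 2 multiplies the area by 2² = 4 (so the new area is 22) and multiplies the boundary lattice-point count by 2, giving 6.
By Pick's theorem, the interior count of the dilated polygon is 22 − 6/2 + 1 = 20.

20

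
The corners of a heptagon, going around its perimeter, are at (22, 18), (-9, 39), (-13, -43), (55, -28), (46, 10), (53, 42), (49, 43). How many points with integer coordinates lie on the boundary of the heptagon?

8

Along each edge there are gcd(|Δx|,|Δy|)+1 lattice points, so counting each shared vertex once the boundary has gcd(31,21) + gcd(4,82) + gcd(68,15) + gcd(9,38) + gcd(7,32) + gcd(4,1) + gcd(27,25) = 1+2+1+1+1+1+1 = 8.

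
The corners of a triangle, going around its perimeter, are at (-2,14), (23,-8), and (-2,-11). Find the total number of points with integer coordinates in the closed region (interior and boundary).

327

The shoelace formula gives twice the area as |[(-2)·(-8) − 23·14] + [23·(-11) − (-2)·(-8)] + [(-2)·14 − (-2)·(-11)]| = 625, so the area is 312.5.
Summing gcd(|Δx|,|Δy|) over the edges gives the boundary count: gcd(25,22) + gcd(25,3) + gcd(0,25) = 1+1+25 = 27.
Pick's theorem gives I = A − B/2 + 1 = 312.5 − 27/2 + 1 = 300, so the closed region contains I + B = 300 + 27 = 327 lattice points.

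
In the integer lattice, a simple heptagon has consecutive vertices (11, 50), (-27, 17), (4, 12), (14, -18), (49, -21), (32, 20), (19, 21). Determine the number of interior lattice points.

The shoelace formula gives twice the area as |(11·17 − (-27)·50) + ((-27)·12 − 4·17) + (4·(-18) − 14·12) + (14·(-21) − 49·(-18)) + (49·20 − 32·(-21)) + (32·21 − 19·20) + (19·50 − 11·21)| = 4156, so the area is 2078.
The number of boundary lattice points is Σ gcd(|Δx|,|Δy|) = gcd(38,33) + gcd(31,5) + gcd(10,30) + gcd(35,3) + gcd(17,41) + gcd(13,1) + gcd(8,29) = 1+1+10+1+1+1+1 = 16.
Pick's theorem gives I = A − B/2 + 1 = 2078 − 16/2 + 1 = 2071.

2071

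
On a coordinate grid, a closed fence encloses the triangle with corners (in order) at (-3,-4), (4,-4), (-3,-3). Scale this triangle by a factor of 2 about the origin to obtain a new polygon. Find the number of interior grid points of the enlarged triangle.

By the shoelace formula, twice the signed area is |[(-3)·(-4) − 4·(-4)] + [4·(-3) − (-3)·(-4)] + [(-3)·(-4) − (-3)·(-3)]| = 7, so the area is 3.5.
Summing gcd(|Δx|,|Δy|) over the edges gives the boundary count: gcd(7,0) + gcd(7,1) + gcd(0,1) = 7+1+1 = 9.
Scaling by 2 multiplies the area by 2² = 4 (so the new area is 14) and multiplies the boundary lattice-point count by 2, giving 18.
By Pick's theorem, the interior count of the dilated polygon is 14 − 18/2 + 1 = 6.

6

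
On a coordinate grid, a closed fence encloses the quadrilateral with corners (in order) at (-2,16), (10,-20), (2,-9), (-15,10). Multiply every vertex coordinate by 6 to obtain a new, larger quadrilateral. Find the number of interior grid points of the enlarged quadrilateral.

The shoelace formula gives twice the area as |((-2)·(-20) − 10·16) + (10·(-9) − 2·(-20)) + (2·10 − (-15)·(-9)) + ((-15)·16 − (-2)·10)| = 505, so the area is 252.5.
Summing gcd(|Δx|,|Δy|) over the edges gives the boundary count: gcd(12,36) + gcd(8,11) + gcd(17,19) + gcd(13,6) = 12+1+1+1 = 15.
Scaling by 6 multiplies the area by 6² = 36 (so the new area is 9090) and multiplies the boundary lattice-point count by 6, giving 90.
By Pick's theorem, the interior count of the dilated polygon is 9090 − 90/2 + 1 = 9046.

9046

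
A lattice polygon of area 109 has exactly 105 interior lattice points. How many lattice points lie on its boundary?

Pick's theorem gives A = I + B/2 − 1, so B = 2(A − I + 1) = 2(109 − 105 + 1) = 10.

10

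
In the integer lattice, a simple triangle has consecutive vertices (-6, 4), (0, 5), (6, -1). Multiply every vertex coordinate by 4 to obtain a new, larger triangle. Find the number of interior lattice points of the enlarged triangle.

By the shoelace formula, twice the signed area is |[(-6)·5 − 0·4] + [0·(-1) − 6·5] + [6·4 − (-6)·(-1)]| = 42, so the area is 21.
Summing gcd(|Δx|,|Δy|) over the edges gives the boundary count: gcd(6,1) + gcd(6,6) + gcd(12,5) = 1+6+1 = 8.
Scaling by 4 multiplies the area by 4² = 16 (so the new area is 336) and multiplies the boundary lattice-point count by 4, giving 32.
By Pick's theorem, the interior count of the dilated polygon is 336 − 32/2 + 1 = 321.

321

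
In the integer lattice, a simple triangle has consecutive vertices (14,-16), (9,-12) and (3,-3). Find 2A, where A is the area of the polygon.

21

Using the shoelace formula, 2A = |[14·(-12) − 9·(-16)] + [9·(-3) − 3·(-12)] + [3·(-16) − 14·(-3)]| = 21, so the area is 21/2.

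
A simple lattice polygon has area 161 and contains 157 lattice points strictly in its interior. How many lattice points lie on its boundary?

10

Pick's theorem gives A = I + B/2 − 1, so B = 2(A − I + 1) = 2(161 − 157 + 1) = 10.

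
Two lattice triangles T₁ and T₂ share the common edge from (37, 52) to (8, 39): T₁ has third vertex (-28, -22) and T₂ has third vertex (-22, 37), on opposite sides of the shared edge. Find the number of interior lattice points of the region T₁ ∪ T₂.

815

The union is the simple quadrilateral with vertices (37, 52), (-28, -22), (8, 39), (-22, 37) in order.
Using the shoelace formula, 2A = |[37·(-22) − (-28)·52] + [(-28)·39 − 8·(-22)] + [8·37 − (-22)·39] + [(-22)·52 − 37·37]| = 1633, so the area is 1633/2.
The number of boundary lattice points is Σ gcd(|Δx|,|Δy|) = gcd(65,74) + gcd(36,61) + gcd(30,2) + gcd(59,15) = 1+1+2+1 = 5.
By Pick's theorem I = A − B/2 + 1 = 1633/2 − 5/2 + 1 = 815.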